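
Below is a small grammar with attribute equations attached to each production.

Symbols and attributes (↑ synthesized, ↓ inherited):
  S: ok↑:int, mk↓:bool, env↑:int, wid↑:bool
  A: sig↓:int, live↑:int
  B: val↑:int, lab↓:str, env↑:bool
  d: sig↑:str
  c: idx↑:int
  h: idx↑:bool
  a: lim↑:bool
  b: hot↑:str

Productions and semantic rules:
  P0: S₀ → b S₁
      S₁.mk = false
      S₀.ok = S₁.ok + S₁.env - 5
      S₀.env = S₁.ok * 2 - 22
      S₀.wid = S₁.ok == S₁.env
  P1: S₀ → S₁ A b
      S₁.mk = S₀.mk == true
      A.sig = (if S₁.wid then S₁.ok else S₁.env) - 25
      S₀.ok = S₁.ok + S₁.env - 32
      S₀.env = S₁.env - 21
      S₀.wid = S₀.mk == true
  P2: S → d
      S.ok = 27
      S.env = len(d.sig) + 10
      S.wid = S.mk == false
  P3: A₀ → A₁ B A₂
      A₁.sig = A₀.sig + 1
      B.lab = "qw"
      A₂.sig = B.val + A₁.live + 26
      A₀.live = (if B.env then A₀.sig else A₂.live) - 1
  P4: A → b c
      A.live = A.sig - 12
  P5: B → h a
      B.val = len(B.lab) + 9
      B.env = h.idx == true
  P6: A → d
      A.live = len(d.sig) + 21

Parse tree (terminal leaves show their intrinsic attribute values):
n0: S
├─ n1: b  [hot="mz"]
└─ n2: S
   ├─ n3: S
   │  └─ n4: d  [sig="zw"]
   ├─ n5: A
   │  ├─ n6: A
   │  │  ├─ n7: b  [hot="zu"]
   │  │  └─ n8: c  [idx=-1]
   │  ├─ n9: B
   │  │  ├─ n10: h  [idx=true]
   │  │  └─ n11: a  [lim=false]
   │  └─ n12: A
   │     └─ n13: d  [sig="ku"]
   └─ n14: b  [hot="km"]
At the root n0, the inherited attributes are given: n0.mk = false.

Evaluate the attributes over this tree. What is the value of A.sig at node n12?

28

1. n0.mk = false  [given at root]
2. n1.hot = "mz"  [terminal]
3. n2.mk = false  [false]
4. n3.mk = false  [S₀.mk == true]
5. n4.sig = "zw"  [terminal]
6. n3.ok = 27  [27]
7. n3.env = 12  [len(d.sig) + 10]
8. n3.wid = true  [S.mk == false]
9. n5.sig = 2  [(if S₁.wid then S₁.ok else S₁.env) - 25]
10. n6.sig = 3  [A₀.sig + 1]
11. n7.hot = "zu"  [terminal]
12. n8.idx = -1  [terminal]
13. n6.live = -9  [A.sig - 12]
14. n9.lab = "qw"  ["qw"]
15. n10.idx = true  [terminal]
16. n11.lim = false  [terminal]
17. n9.val = 11  [len(B.lab) + 9]
18. n9.env = true  [h.idx == true]
19. n12.sig = 28  [B.val + A₁.live + 26]
20. n13.sig = "ku"  [terminal]
21. n12.live = 23  [len(d.sig) + 21]
22. n5.live = 1  [(if B.env then A₀.sig else A₂.live) - 1]
23. n14.hot = "km"  [terminal]
24. n2.ok = 7  [S₁.ok + S₁.env - 32]
25. n2.env = -9  [S₁.env - 21]
26. n2.wid = false  [S₀.mk == true]
27. n0.ok = -7  [S₁.ok + S₁.env - 5]
28. n0.env = -8  [S₁.ok * 2 - 22]
29. n0.wid = false  [S₁.ok == S₁.env]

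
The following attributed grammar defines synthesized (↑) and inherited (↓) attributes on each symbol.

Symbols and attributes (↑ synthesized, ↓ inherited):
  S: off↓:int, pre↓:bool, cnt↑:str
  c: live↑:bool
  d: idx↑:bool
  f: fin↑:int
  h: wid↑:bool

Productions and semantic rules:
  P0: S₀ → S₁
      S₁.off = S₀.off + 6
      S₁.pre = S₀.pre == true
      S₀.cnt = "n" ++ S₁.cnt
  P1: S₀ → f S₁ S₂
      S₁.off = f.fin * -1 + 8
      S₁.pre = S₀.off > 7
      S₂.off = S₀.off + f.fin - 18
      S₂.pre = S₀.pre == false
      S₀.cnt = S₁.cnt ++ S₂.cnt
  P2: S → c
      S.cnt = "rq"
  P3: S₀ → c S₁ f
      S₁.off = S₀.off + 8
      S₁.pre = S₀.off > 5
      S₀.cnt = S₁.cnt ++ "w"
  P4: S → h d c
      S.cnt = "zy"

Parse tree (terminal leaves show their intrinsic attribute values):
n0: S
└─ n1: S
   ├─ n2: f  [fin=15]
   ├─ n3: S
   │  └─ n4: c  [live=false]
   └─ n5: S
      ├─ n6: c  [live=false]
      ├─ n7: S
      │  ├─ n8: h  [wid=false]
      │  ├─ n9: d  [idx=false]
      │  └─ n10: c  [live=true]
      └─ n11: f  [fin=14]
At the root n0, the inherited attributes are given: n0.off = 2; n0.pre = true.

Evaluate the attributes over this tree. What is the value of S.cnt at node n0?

"nrqzyw"

1. n0.off = 2  [given at root]
2. n0.pre = true  [given at root]
3. n1.off = 8  [S₀.off + 6]
4. n1.pre = true  [S₀.pre == true]
5. n2.fin = 15  [terminal]
6. n3.off = -7  [f.fin * -1 + 8]
7. n3.pre = true  [S₀.off > 7]
8. n4.live = false  [terminal]
9. n3.cnt = "rq"  ["rq"]
10. n5.off = 5  [S₀.off + f.fin - 18]
11. n5.pre = false  [S₀.pre == false]
12. n6.live = false  [terminal]
13. n7.off = 13  [S₀.off + 8]
14. n7.pre = false  [S₀.off > 5]
15. n8.wid = false  [terminal]
16. n9.idx = false  [terminal]
17. n10.live = true  [terminal]
18. n7.cnt = "zy"  ["zy"]
19. n11.fin = 14  [terminal]
20. n5.cnt = "zyw"  [S₁.cnt ++ "w"]
21. n1.cnt = "rqzyw"  [S₁.cnt ++ S₂.cnt]
22. n0.cnt = "nrqzyw"  ["n" ++ S₁.cnt]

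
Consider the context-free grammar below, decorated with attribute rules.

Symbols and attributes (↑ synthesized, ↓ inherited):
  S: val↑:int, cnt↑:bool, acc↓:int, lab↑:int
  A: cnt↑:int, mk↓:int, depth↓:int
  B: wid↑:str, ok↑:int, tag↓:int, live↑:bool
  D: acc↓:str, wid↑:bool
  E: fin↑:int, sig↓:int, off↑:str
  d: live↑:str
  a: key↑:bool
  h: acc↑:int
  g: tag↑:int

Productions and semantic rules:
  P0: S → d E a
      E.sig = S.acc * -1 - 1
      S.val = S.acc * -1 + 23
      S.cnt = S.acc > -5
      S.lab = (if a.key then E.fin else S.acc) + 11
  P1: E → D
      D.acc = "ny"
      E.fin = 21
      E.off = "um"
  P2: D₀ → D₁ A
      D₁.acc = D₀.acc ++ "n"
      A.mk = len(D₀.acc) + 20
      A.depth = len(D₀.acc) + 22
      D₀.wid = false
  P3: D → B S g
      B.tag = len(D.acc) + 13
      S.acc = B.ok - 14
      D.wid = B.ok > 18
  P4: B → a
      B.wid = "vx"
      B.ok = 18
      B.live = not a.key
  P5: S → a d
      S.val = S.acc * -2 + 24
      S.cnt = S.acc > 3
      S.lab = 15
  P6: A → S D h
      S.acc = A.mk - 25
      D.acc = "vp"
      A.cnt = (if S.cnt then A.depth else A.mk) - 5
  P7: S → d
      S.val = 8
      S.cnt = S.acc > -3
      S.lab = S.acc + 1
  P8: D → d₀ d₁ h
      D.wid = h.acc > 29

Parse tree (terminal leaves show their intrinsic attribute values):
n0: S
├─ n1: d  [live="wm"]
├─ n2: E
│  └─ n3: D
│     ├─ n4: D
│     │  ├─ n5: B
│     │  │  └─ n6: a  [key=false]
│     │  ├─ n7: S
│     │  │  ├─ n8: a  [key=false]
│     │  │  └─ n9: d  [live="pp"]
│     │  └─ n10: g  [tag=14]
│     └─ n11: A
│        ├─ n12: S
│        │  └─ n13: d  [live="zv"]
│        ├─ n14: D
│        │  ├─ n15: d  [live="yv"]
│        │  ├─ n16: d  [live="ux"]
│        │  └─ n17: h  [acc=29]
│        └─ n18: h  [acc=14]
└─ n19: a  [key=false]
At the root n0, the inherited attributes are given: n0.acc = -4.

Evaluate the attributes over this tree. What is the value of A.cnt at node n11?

17

1. n0.acc = -4  [given at root]
2. n1.live = "wm"  [terminal]
3. n2.sig = 3  [S.acc * -1 - 1]
4. n3.acc = "ny"  ["ny"]
5. n4.acc = "nyn"  [D₀.acc ++ "n"]
6. n5.tag = 16  [len(D.acc) + 13]
7. n6.key = false  [terminal]
8. n5.wid = "vx"  ["vx"]
9. n5.ok = 18  [18]
10. n5.live = true  [not a.key]
11. n7.acc = 4  [B.ok - 14]
12. n8.key = false  [terminal]
13. n9.live = "pp"  [terminal]
14. n7.val = 16  [S.acc * -2 + 24]
15. n7.cnt = true  [S.acc > 3]
16. n7.lab = 15  [15]
17. n10.tag = 14  [terminal]
18. n4.wid = false  [B.ok > 18]
19. n11.mk = 22  [len(D₀.acc) + 20]
20. n11.depth = 24  [len(D₀.acc) + 22]
21. n12.acc = -3  [A.mk - 25]
22. n13.live = "zv"  [terminal]
23. n12.val = 8  [8]
24. n12.cnt = false  [S.acc > -3]
25. n12.lab = -2  [S.acc + 1]
26. n14.acc = "vp"  ["vp"]
27. n15.live = "yv"  [terminal]
28. n16.live = "ux"  [terminal]
29. n17.acc = 29  [terminal]
30. n14.wid = false  [h.acc > 29]
31. n18.acc = 14  [terminal]
32. n11.cnt = 17  [(if S.cnt then A.depth else A.mk) - 5]
33. n3.wid = false  [false]
34. n2.fin = 21  [21]
35. n2.off = "um"  ["um"]
36. n19.key = false  [terminal]
37. n0.val = 27  [S.acc * -1 + 23]
38. n0.cnt = true  [S.acc > -5]
39. n0.lab = 7  [(if a.key then E.fin else S.acc) + 11]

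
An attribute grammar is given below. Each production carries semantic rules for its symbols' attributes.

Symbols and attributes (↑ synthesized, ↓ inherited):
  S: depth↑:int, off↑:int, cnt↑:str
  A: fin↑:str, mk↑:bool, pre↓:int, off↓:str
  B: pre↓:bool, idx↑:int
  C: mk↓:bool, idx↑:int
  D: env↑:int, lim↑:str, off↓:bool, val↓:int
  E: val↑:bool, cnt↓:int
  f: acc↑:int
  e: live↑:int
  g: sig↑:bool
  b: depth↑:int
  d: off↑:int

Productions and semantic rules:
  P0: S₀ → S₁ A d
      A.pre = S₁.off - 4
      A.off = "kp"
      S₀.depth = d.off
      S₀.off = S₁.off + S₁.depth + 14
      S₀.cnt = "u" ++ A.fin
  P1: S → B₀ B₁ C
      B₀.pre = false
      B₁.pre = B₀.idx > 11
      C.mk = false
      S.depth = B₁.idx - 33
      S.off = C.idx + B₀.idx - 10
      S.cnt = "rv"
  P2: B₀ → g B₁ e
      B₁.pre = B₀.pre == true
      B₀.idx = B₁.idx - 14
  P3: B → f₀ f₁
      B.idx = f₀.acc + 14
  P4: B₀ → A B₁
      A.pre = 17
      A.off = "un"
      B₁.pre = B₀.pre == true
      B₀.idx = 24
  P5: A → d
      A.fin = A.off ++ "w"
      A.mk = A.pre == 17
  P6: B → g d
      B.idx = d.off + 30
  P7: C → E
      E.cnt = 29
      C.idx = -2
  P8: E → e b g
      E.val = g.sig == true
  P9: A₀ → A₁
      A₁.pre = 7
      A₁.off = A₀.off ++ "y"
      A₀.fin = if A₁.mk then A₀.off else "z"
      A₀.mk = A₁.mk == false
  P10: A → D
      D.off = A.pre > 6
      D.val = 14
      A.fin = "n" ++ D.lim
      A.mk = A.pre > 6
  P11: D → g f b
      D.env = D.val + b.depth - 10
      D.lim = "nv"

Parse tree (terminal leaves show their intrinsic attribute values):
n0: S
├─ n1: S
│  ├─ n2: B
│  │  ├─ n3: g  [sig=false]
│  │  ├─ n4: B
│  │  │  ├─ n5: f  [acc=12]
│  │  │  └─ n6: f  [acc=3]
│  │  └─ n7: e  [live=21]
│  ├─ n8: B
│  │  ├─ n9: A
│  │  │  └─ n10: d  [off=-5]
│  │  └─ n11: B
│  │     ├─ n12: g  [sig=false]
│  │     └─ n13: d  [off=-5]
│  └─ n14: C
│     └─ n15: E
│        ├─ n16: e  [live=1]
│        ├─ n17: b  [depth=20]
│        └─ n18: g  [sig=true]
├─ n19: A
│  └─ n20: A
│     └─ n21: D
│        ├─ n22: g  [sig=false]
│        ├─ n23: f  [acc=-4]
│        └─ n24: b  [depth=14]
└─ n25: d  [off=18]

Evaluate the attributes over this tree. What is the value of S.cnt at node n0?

"ukp"

1. n2.pre = false  [false]
2. n3.sig = false  [terminal]
3. n4.pre = false  [B₀.pre == true]
4. n5.acc = 12  [terminal]
5. n6.acc = 3  [terminal]
6. n4.idx = 26  [f₀.acc + 14]
7. n7.live = 21  [terminal]
8. n2.idx = 12  [B₁.idx - 14]
9. n8.pre = true  [B₀.idx > 11]
10. n9.pre = 17  [17]
11. n9.off = "un"  ["un"]
12. n10.off = -5  [terminal]
13. n9.fin = "unw"  [A.off ++ "w"]
14. n9.mk = true  [A.pre == 17]
15. n11.pre = true  [B₀.pre == true]
16. n12.sig = false  [terminal]
17. n13.off = -5  [terminal]
18. n11.idx = 25  [d.off + 30]
19. n8.idx = 24  [24]
20. n14.mk = false  [false]
21. n15.cnt = 29  [29]
22. n16.live = 1  [terminal]
23. n17.depth = 20  [terminal]
24. n18.sig = true  [terminal]
25. n15.val = true  [g.sig == true]
26. n14.idx = -2  [-2]
27. n1.depth = -9  [B₁.idx - 33]
28. n1.off = 0  [C.idx + B₀.idx - 10]
29. n1.cnt = "rv"  ["rv"]
30. n19.pre = -4  [S₁.off - 4]
31. n19.off = "kp"  ["kp"]
32. n20.pre = 7  [7]
33. n20.off = "kpy"  [A₀.off ++ "y"]
34. n21.off = true  [A.pre > 6]
35. n21.val = 14  [14]
36. n22.sig = false  [terminal]
37. n23.acc = -4  [terminal]
38. n24.depth = 14  [terminal]
39. n21.env = 18  [D.val + b.depth - 10]
40. n21.lim = "nv"  ["nv"]
41. n20.fin = "nnv"  ["n" ++ D.lim]
42. n20.mk = true  [A.pre > 6]
43. n19.fin = "kp"  [if A₁.mk then A₀.off else "z"]
44. n19.mk = false  [A₁.mk == false]
45. n25.off = 18  [terminal]
46. n0.depth = 18  [d.off]
47. n0.off = 5  [S₁.off + S₁.depth + 14]
48. n0.cnt = "ukp"  ["u" ++ A.fin]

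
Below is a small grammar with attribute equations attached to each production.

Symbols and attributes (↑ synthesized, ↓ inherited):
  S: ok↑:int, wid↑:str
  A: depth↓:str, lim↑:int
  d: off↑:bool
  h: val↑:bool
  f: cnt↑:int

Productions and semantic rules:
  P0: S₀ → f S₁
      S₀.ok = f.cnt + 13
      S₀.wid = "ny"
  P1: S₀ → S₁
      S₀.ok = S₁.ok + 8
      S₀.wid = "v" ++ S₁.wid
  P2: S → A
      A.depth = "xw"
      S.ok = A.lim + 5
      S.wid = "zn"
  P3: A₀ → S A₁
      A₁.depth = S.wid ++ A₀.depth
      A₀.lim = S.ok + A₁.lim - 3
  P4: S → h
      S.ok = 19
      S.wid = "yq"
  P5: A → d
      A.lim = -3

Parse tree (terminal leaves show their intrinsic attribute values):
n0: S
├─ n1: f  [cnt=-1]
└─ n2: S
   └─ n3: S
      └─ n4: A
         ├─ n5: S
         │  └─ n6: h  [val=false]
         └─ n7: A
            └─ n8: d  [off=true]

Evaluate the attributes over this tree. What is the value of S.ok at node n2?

26

1. n1.cnt = -1  [terminal]
2. n4.depth = "xw"  ["xw"]
3. n6.val = false  [terminal]
4. n5.ok = 19  [19]
5. n5.wid = "yq"  ["yq"]
6. n7.depth = "yqxw"  [S.wid ++ A₀.depth]
7. n8.off = true  [terminal]
8. n7.lim = -3  [-3]
9. n4.lim = 13  [S.ok + A₁.lim - 3]
10. n3.ok = 18  [A.lim + 5]
11. n3.wid = "zn"  ["zn"]
12. n2.ok = 26  [S₁.ok + 8]
13. n2.wid = "vzn"  ["v" ++ S₁.wid]
14. n0.ok = 12  [f.cnt + 13]
15. n0.wid = "ny"  ["ny"]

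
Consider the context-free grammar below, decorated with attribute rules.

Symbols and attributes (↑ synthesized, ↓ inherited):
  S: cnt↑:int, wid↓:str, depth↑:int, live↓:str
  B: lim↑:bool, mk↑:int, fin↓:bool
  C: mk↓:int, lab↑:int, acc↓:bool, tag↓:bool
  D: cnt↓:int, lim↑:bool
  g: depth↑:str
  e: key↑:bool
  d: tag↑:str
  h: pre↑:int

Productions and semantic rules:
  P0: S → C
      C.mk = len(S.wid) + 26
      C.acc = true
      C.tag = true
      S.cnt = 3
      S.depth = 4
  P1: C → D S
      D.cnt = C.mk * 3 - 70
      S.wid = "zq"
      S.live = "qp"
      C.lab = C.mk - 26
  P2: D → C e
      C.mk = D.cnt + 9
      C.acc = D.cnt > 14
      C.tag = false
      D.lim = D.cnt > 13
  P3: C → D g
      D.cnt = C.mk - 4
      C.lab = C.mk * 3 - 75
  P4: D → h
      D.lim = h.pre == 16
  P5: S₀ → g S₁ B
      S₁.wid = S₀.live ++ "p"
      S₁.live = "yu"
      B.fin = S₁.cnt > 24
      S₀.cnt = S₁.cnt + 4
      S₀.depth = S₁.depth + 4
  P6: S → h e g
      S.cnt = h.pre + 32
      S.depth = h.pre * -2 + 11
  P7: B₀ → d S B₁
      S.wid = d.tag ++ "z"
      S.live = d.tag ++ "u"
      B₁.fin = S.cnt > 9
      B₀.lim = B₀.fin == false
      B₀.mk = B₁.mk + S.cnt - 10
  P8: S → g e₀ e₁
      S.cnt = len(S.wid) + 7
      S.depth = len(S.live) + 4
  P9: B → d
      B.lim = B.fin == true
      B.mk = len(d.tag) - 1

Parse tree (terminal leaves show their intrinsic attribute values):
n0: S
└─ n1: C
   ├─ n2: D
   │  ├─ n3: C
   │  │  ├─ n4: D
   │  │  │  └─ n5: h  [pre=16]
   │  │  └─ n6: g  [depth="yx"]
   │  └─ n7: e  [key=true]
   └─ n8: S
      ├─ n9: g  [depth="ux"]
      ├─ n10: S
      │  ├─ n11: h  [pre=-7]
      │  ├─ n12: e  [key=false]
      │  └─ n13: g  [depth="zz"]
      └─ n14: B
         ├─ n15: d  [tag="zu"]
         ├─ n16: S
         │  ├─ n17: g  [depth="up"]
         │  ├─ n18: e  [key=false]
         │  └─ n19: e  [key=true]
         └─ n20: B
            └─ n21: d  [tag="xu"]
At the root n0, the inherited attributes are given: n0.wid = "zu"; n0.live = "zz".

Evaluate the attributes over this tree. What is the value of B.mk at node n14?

1. n0.wid = "zu"  [given at root]
2. n0.live = "zz"  [given at root]
3. n1.mk = 28  [len(S.wid) + 26]
4. n1.acc = true  [true]
5. n1.tag = true  [true]
6. n2.cnt = 14  [C.mk * 3 - 70]
7. n3.mk = 23  [D.cnt + 9]
8. n3.acc = false  [D.cnt > 14]
9. n3.tag = false  [false]
10. n4.cnt = 19  [C.mk - 4]
11. n5.pre = 16  [terminal]
12. n4.lim = true  [h.pre == 16]
13. n6.depth = "yx"  [terminal]
14. n3.lab = -6  [C.mk * 3 - 75]
15. n7.key = true  [terminal]
16. n2.lim = true  [D.cnt > 13]
17. n8.wid = "zq"  ["zq"]
18. n8.live = "qp"  ["qp"]
19. n9.depth = "ux"  [terminal]
20. n10.wid = "qpp"  [S₀.live ++ "p"]
21. n10.live = "yu"  ["yu"]
22. n11.pre = -7  [terminal]
23. n12.key = false  [terminal]
24. n13.depth = "zz"  [terminal]
25. n10.cnt = 25  [h.pre + 32]
26. n10.depth = 25  [h.pre * -2 + 11]
27. n14.fin = true  [S₁.cnt > 24]
28. n15.tag = "zu"  [terminal]
29. n16.wid = "zuz"  [d.tag ++ "z"]
30. n16.live = "zuu"  [d.tag ++ "u"]
31. n17.depth = "up"  [terminal]
32. n18.key = false  [terminal]
33. n19.key = true  [terminal]
34. n16.cnt = 10  [len(S.wid) + 7]
35. n16.depth = 7  [len(S.live) + 4]
36. n20.fin = true  [S.cnt > 9]
37. n21.tag = "xu"  [terminal]
38. n20.lim = true  [B.fin == true]
39. n20.mk = 1  [len(d.tag) - 1]
40. n14.lim = false  [B₀.fin == false]
41. n14.mk = 1  [B₁.mk + S.cnt - 10]
42. n8.cnt = 29  [S₁.cnt + 4]
43. n8.depth = 29  [S₁.depth + 4]
44. n1.lab = 2  [C.mk - 26]
45. n0.cnt = 3  [3]
46. n0.depth = 4  [4]

1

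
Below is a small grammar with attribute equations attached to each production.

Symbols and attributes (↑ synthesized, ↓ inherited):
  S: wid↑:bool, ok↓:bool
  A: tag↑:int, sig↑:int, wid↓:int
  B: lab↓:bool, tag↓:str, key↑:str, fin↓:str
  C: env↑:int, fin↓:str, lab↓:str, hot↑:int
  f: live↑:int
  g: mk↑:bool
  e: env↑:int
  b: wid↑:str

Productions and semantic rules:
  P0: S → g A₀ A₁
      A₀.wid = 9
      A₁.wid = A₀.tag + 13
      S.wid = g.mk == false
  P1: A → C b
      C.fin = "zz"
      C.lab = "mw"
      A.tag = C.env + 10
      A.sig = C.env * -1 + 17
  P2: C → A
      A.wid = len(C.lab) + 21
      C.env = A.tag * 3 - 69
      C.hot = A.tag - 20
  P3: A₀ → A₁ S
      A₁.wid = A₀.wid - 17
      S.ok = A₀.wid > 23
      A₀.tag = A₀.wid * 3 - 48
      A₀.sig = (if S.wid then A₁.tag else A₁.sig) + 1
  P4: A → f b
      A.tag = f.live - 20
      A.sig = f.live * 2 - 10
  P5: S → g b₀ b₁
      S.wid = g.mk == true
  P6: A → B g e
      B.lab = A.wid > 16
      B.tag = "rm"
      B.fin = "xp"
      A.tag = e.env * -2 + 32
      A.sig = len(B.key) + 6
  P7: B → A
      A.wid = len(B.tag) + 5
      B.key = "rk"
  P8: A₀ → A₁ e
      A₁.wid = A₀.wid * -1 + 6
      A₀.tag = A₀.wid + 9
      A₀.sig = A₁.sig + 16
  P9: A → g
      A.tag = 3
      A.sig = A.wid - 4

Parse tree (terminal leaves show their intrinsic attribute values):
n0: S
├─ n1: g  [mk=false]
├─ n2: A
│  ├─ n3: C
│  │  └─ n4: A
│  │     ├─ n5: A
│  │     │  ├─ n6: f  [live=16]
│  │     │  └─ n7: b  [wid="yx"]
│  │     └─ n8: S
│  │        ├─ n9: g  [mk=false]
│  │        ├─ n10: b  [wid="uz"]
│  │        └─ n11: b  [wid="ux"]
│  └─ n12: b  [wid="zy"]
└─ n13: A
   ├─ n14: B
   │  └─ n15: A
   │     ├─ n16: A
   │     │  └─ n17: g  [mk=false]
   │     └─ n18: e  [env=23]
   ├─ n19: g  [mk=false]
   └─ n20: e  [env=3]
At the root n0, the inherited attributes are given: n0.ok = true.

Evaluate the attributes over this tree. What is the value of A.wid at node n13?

1. n0.ok = true  [given at root]
2. n1.mk = false  [terminal]
3. n2.wid = 9  [9]
4. n3.fin = "zz"  ["zz"]
5. n3.lab = "mw"  ["mw"]
6. n4.wid = 23  [len(C.lab) + 21]
7. n5.wid = 6  [A₀.wid - 17]
8. n6.live = 16  [terminal]
9. n7.wid = "yx"  [terminal]
10. n5.tag = -4  [f.live - 20]
11. n5.sig = 22  [f.live * 2 - 10]
12. n8.ok = false  [A₀.wid > 23]
13. n9.mk = false  [terminal]
14. n10.wid = "uz"  [terminal]
15. n11.wid = "ux"  [terminal]
16. n8.wid = false  [g.mk == true]
17. n4.tag = 21  [A₀.wid * 3 - 48]
18. n4.sig = 23  [(if S.wid then A₁.tag else A₁.sig) + 1]
19. n3.env = -6  [A.tag * 3 - 69]
20. n3.hot = 1  [A.tag - 20]
21. n12.wid = "zy"  [terminal]
22. n2.tag = 4  [C.env + 10]
23. n2.sig = 23  [C.env * -1 + 17]
24. n13.wid = 17  [A₀.tag + 13]
25. n14.lab = true  [A.wid > 16]
26. n14.tag = "rm"  ["rm"]
27. n14.fin = "xp"  ["xp"]
28. n15.wid = 7  [len(B.tag) + 5]
29. n16.wid = -1  [A₀.wid * -1 + 6]
30. n17.mk = false  [terminal]
31. n16.tag = 3  [3]
32. n16.sig = -5  [A.wid - 4]
33. n18.env = 23  [terminal]
34. n15.tag = 16  [A₀.wid + 9]
35. n15.sig = 11  [A₁.sig + 16]
36. n14.key = "rk"  ["rk"]
37. n19.mk = false  [terminal]
38. n20.env = 3  [terminal]
39. n13.tag = 26  [e.env * -2 + 32]
40. n13.sig = 8  [len(B.key) + 6]
41. n0.wid = true  [g.mk == false]

17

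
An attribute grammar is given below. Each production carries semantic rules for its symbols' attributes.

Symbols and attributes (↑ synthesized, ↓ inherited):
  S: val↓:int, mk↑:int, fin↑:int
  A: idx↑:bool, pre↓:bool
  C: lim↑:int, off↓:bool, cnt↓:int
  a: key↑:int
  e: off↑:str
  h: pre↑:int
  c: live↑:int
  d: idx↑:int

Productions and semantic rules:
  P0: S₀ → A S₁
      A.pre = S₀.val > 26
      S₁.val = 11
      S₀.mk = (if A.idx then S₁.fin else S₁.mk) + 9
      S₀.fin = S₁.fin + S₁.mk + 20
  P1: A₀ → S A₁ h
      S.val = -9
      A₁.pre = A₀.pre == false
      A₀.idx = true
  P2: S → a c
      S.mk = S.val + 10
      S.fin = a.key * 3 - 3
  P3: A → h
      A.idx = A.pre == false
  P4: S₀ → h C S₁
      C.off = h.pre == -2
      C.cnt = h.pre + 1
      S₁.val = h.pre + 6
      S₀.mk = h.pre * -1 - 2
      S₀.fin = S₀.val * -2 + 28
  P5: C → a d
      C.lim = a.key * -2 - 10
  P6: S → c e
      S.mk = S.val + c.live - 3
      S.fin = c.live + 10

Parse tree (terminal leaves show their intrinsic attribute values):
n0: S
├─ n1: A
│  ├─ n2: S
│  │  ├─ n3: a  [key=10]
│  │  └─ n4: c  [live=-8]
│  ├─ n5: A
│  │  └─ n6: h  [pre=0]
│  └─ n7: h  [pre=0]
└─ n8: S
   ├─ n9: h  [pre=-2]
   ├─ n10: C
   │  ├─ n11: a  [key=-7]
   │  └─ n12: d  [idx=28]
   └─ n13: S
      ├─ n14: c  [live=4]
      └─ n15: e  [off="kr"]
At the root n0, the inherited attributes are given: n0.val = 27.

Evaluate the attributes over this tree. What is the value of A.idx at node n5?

true

1. n0.val = 27  [given at root]
2. n1.pre = true  [S₀.val > 26]
3. n2.val = -9  [-9]
4. n3.key = 10  [terminal]
5. n4.live = -8  [terminal]
6. n2.mk = 1  [S.val + 10]
7. n2.fin = 27  [a.key * 3 - 3]
8. n5.pre = false  [A₀.pre == false]
9. n6.pre = 0  [terminal]
10. n5.idx = true  [A.pre == false]
11. n7.pre = 0  [terminal]
12. n1.idx = true  [true]
13. n8.val = 11  [11]
14. n9.pre = -2  [terminal]
15. n10.off = true  [h.pre == -2]
16. n10.cnt = -1  [h.pre + 1]
17. n11.key = -7  [terminal]
18. n12.idx = 28  [terminal]
19. n10.lim = 4  [a.key * -2 - 10]
20. n13.val = 4  [h.pre + 6]
21. n14.live = 4  [terminal]
22. n15.off = "kr"  [terminal]
23. n13.mk = 5  [S.val + c.live - 3]
24. n13.fin = 14  [c.live + 10]
25. n8.mk = 0  [h.pre * -1 - 2]
26. n8.fin = 6  [S₀.val * -2 + 28]
27. n0.mk = 15  [(if A.idx then S₁.fin else S₁.mk) + 9]
28. n0.fin = 26  [S₁.fin + S₁.mk + 20]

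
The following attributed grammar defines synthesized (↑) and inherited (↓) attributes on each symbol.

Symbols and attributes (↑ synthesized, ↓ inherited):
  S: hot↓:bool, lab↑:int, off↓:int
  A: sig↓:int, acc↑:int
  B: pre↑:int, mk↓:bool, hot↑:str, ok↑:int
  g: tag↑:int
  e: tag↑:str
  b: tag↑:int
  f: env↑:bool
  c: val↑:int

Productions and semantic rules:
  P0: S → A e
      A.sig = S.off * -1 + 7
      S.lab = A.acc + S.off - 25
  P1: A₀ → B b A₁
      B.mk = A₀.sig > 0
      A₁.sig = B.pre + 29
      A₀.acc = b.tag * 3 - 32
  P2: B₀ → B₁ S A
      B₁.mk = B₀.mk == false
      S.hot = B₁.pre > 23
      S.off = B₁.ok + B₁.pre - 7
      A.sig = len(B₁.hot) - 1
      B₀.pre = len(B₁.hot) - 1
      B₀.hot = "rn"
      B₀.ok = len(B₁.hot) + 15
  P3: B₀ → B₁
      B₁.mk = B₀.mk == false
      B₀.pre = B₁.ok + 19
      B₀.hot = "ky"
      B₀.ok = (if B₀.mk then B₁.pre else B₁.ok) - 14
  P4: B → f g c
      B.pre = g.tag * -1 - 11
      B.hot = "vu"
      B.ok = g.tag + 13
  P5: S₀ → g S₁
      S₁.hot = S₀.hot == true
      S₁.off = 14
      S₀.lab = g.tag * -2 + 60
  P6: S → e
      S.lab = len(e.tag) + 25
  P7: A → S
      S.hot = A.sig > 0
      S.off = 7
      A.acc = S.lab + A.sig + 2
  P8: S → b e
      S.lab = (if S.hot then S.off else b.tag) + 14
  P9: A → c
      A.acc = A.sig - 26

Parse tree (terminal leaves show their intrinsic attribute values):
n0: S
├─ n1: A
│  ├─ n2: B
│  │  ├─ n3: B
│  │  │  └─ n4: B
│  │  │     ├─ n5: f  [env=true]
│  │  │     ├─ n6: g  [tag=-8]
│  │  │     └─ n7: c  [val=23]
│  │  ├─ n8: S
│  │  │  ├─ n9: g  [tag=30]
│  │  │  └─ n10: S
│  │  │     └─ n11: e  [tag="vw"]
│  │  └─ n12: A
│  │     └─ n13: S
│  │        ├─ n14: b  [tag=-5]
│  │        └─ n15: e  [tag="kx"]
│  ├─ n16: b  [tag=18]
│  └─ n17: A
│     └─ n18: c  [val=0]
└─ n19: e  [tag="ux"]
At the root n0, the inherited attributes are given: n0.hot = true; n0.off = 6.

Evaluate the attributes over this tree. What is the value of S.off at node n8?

8

1. n0.hot = true  [given at root]
2. n0.off = 6  [given at root]
3. n1.sig = 1  [S.off * -1 + 7]
4. n2.mk = true  [A₀.sig > 0]
5. n3.mk = false  [B₀.mk == false]
6. n4.mk = true  [B₀.mk == false]
7. n5.env = true  [terminal]
8. n6.tag = -8  [terminal]
9. n7.val = 23  [terminal]
10. n4.pre = -3  [g.tag * -1 - 11]
11. n4.hot = "vu"  ["vu"]
12. n4.ok = 5  [g.tag + 13]
13. n3.pre = 24  [B₁.ok + 19]
14. n3.hot = "ky"  ["ky"]
15. n3.ok = -9  [(if B₀.mk then B₁.pre else B₁.ok) - 14]
16. n8.hot = true  [B₁.pre > 23]
17. n8.off = 8  [B₁.ok + B₁.pre - 7]
18. n9.tag = 30  [terminal]
19. n10.hot = true  [S₀.hot == true]
20. n10.off = 14  [14]
21. n11.tag = "vw"  [terminal]
22. n10.lab = 27  [len(e.tag) + 25]
23. n8.lab = 0  [g.tag * -2 + 60]
24. n12.sig = 1  [len(B₁.hot) - 1]
25. n13.hot = true  [A.sig > 0]
26. n13.off = 7  [7]
27. n14.tag = -5  [terminal]
28. n15.tag = "kx"  [terminal]
29. n13.lab = 21  [(if S.hot then S.off else b.tag) + 14]
30. n12.acc = 24  [S.lab + A.sig + 2]
31. n2.pre = 1  [len(B₁.hot) - 1]
32. n2.hot = "rn"  ["rn"]
33. n2.ok = 17  [len(B₁.hot) + 15]
34. n16.tag = 18  [terminal]
35. n17.sig = 30  [B.pre + 29]
36. n18.val = 0  [terminal]
37. n17.acc = 4  [A.sig - 26]
38. n1.acc = 22  [b.tag * 3 - 32]
39. n19.tag = "ux"  [terminal]
40. n0.lab = 3  [A.acc + S.off - 25]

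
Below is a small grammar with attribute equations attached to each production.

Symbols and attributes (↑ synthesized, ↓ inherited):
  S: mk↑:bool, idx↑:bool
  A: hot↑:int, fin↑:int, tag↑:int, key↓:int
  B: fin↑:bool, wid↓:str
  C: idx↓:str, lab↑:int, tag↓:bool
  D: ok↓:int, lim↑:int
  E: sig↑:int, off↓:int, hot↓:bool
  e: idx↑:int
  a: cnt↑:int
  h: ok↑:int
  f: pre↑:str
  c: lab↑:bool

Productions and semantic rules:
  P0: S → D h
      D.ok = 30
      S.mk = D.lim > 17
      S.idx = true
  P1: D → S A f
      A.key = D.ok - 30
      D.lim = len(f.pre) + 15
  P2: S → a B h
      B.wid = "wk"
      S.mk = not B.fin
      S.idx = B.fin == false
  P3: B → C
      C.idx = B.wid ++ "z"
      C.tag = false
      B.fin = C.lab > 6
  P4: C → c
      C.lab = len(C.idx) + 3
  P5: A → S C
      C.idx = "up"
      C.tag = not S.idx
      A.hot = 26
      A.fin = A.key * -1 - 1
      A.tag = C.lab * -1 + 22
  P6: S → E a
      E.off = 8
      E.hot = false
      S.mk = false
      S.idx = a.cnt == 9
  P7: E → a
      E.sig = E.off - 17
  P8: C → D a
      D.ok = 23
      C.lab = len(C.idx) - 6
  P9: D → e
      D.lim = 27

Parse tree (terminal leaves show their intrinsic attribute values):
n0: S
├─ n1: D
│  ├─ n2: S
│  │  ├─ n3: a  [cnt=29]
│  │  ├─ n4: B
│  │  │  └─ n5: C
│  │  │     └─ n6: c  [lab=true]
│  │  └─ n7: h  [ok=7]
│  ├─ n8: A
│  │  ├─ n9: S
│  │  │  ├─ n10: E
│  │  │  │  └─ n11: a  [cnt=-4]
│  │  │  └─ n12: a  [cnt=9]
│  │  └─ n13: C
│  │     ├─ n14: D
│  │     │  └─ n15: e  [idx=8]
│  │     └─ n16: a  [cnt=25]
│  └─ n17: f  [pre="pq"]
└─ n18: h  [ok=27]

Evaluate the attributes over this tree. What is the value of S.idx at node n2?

true

1. n1.ok = 30  [30]
2. n3.cnt = 29  [terminal]
3. n4.wid = "wk"  ["wk"]
4. n5.idx = "wkz"  [B.wid ++ "z"]
5. n5.tag = false  [false]
6. n6.lab = true  [terminal]
7. n5.lab = 6  [len(C.idx) + 3]
8. n4.fin = false  [C.lab > 6]
9. n7.ok = 7  [terminal]
10. n2.mk = true  [not B.fin]
11. n2.idx = true  [B.fin == false]
12. n8.key = 0  [D.ok - 30]
13. n10.off = 8  [8]
14. n10.hot = false  [false]
15. n11.cnt = -4  [terminal]
16. n10.sig = -9  [E.off - 17]
17. n12.cnt = 9  [terminal]
18. n9.mk = false  [false]
19. n9.idx = true  [a.cnt == 9]
20. n13.idx = "up"  ["up"]
21. n13.tag = false  [not S.idx]
22. n14.ok = 23  [23]
23. n15.idx = 8  [terminal]
24. n14.lim = 27  [27]
25. n16.cnt = 25  [terminal]
26. n13.lab = -4  [len(C.idx) - 6]
27. n8.hot = 26  [26]
28. n8.fin = -1  [A.key * -1 - 1]
29. n8.tag = 26  [C.lab * -1 + 22]
30. n17.pre = "pq"  [terminal]
31. n1.lim = 17  [len(f.pre) + 15]
32. n18.ok = 27  [terminal]
33. n0.mk = false  [D.lim > 17]
34. n0.idx = true  [true]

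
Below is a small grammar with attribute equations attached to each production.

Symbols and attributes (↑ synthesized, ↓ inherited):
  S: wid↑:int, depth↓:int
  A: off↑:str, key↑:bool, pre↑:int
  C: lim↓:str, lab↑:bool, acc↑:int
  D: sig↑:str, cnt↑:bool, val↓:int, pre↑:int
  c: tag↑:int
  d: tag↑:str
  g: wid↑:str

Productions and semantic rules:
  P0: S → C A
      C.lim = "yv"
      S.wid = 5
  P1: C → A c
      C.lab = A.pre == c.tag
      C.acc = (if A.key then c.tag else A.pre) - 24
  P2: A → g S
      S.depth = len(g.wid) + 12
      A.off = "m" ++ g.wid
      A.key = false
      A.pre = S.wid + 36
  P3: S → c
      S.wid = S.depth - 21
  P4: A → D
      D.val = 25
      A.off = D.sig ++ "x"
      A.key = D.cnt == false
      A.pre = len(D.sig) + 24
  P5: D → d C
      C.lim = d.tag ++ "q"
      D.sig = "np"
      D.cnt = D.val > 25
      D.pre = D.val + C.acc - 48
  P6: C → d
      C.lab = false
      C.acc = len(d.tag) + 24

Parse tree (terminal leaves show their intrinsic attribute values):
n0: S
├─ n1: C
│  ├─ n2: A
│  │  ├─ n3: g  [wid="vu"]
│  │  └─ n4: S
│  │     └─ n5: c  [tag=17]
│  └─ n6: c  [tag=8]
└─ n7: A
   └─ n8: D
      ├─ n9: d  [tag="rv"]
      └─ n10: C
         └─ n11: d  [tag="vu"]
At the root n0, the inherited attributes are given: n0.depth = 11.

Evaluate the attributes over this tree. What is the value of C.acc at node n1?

1. n0.depth = 11  [given at root]
2. n1.lim = "yv"  ["yv"]
3. n3.wid = "vu"  [terminal]
4. n4.depth = 14  [len(g.wid) + 12]
5. n5.tag = 17  [terminal]
6. n4.wid = -7  [S.depth - 21]
7. n2.off = "mvu"  ["m" ++ g.wid]
8. n2.key = false  [false]
9. n2.pre = 29  [S.wid + 36]
10. n6.tag = 8  [terminal]
11. n1.lab = false  [A.pre == c.tag]
12. n1.acc = 5  [(if A.key then c.tag else A.pre) - 24]
13. n8.val = 25  [25]
14. n9.tag = "rv"  [terminal]
15. n10.lim = "rvq"  [d.tag ++ "q"]
16. n11.tag = "vu"  [terminal]
17. n10.lab = false  [false]
18. n10.acc = 26  [len(d.tag) + 24]
19. n8.sig = "np"  ["np"]
20. n8.cnt = false  [D.val > 25]
21. n8.pre = 3  [D.val + C.acc - 48]
22. n7.off = "npx"  [D.sig ++ "x"]
23. n7.key = true  [D.cnt == false]
24. n7.pre = 26  [len(D.sig) + 24]
25. n0.wid = 5  [5]

5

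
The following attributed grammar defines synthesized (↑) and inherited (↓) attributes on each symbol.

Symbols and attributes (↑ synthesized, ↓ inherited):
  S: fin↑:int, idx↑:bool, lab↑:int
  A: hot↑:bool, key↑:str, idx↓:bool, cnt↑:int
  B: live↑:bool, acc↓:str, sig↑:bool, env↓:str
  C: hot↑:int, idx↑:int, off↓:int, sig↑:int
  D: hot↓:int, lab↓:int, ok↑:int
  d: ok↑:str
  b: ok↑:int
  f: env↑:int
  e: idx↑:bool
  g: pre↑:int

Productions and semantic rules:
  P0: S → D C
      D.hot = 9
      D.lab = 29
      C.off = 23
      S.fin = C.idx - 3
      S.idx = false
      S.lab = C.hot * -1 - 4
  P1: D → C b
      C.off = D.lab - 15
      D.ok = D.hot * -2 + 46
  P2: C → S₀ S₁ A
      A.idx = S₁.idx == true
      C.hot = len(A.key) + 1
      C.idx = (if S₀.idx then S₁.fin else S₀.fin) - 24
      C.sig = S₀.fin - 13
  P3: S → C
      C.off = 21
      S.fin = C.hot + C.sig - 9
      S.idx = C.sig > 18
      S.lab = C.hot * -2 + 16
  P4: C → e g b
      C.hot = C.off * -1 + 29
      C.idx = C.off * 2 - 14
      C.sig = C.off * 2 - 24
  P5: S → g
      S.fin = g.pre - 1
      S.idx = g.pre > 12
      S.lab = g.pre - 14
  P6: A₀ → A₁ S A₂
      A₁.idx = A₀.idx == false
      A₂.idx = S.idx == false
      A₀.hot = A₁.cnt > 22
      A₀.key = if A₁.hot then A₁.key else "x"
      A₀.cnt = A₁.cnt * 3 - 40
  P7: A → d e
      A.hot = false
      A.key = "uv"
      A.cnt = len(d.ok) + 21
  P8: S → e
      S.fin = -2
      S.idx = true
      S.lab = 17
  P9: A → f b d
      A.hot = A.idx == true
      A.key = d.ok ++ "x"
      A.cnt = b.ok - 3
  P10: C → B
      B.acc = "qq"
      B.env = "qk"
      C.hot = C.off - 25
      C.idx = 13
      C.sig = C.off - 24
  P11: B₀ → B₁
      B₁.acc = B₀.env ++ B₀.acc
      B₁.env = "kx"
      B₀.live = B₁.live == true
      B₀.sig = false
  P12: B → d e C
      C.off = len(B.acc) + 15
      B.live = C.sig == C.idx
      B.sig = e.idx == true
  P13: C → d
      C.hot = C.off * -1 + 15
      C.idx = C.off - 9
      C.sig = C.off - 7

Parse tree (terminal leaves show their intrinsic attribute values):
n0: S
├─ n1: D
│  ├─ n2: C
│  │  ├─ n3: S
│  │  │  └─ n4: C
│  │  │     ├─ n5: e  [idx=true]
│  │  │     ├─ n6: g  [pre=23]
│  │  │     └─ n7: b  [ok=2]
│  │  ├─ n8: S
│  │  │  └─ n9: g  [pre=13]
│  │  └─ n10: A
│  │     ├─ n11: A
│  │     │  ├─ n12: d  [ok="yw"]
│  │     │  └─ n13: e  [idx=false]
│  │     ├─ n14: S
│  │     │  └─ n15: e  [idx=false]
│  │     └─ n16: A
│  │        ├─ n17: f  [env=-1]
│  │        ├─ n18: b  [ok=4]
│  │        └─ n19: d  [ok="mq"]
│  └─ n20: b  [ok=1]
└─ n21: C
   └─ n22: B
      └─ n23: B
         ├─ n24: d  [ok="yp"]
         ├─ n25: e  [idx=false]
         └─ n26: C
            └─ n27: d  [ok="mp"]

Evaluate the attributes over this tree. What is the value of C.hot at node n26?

-4

1. n1.hot = 9  [9]
2. n1.lab = 29  [29]
3. n2.off = 14  [D.lab - 15]
4. n4.off = 21  [21]
5. n5.idx = true  [terminal]
6. n6.pre = 23  [terminal]
7. n7.ok = 2  [terminal]
8. n4.hot = 8  [C.off * -1 + 29]
9. n4.idx = 28  [C.off * 2 - 14]
10. n4.sig = 18  [C.off * 2 - 24]
11. n3.fin = 17  [C.hot + C.sig - 9]
12. n3.idx = false  [C.sig > 18]
13. n3.lab = 0  [C.hot * -2 + 16]
14. n9.pre = 13  [terminal]
15. n8.fin = 12  [g.pre - 1]
16. n8.idx = true  [g.pre > 12]
17. n8.lab = -1  [g.pre - 14]
18. n10.idx = true  [S₁.idx == true]
19. n11.idx = false  [A₀.idx == false]
20. n12.ok = "yw"  [terminal]
21. n13.idx = false  [terminal]
22. n11.hot = false  [false]
23. n11.key = "uv"  ["uv"]
24. n11.cnt = 23  [len(d.ok) + 21]
25. n15.idx = false  [terminal]
26. n14.fin = -2  [-2]
27. n14.idx = true  [true]
28. n14.lab = 17  [17]
29. n16.idx = false  [S.idx == false]
30. n17.env = -1  [terminal]
31. n18.ok = 4  [terminal]
32. n19.ok = "mq"  [terminal]
33. n16.hot = false  [A.idx == true]
34. n16.key = "mqx"  [d.ok ++ "x"]
35. n16.cnt = 1  [b.ok - 3]
36. n10.hot = true  [A₁.cnt > 22]
37. n10.key = "x"  [if A₁.hot then A₁.key else "x"]
38. n10.cnt = 29  [A₁.cnt * 3 - 40]
39. n2.hot = 2  [len(A.key) + 1]
40. n2.idx = -7  [(if S₀.idx then S₁.fin else S₀.fin) - 24]
41. n2.sig = 4  [S₀.fin - 13]
42. n20.ok = 1  [terminal]
43. n1.ok = 28  [D.hot * -2 + 46]
44. n21.off = 23  [23]
45. n22.acc = "qq"  ["qq"]
46. n22.env = "qk"  ["qk"]
47. n23.acc = "qkqq"  [B₀.env ++ B₀.acc]
48. n23.env = "kx"  ["kx"]
49. n24.ok = "yp"  [terminal]
50. n25.idx = false  [terminal]
51. n26.off = 19  [len(B.acc) + 15]
52. n27.ok = "mp"  [terminal]
53. n26.hot = -4  [C.off * -1 + 15]
54. n26.idx = 10  [C.off - 9]
55. n26.sig = 12  [C.off - 7]
56. n23.live = false  [C.sig == C.idx]
57. n23.sig = false  [e.idx == true]
58. n22.live = false  [B₁.live == true]
59. n22.sig = false  [false]
60. n21.hot = -2  [C.off - 25]
61. n21.idx = 13  [13]
62. n21.sig = -1  [C.off - 24]
63. n0.fin = 10  [C.idx - 3]
64. n0.idx = false  [false]
65. n0.lab = -2  [C.hot * -1 - 4]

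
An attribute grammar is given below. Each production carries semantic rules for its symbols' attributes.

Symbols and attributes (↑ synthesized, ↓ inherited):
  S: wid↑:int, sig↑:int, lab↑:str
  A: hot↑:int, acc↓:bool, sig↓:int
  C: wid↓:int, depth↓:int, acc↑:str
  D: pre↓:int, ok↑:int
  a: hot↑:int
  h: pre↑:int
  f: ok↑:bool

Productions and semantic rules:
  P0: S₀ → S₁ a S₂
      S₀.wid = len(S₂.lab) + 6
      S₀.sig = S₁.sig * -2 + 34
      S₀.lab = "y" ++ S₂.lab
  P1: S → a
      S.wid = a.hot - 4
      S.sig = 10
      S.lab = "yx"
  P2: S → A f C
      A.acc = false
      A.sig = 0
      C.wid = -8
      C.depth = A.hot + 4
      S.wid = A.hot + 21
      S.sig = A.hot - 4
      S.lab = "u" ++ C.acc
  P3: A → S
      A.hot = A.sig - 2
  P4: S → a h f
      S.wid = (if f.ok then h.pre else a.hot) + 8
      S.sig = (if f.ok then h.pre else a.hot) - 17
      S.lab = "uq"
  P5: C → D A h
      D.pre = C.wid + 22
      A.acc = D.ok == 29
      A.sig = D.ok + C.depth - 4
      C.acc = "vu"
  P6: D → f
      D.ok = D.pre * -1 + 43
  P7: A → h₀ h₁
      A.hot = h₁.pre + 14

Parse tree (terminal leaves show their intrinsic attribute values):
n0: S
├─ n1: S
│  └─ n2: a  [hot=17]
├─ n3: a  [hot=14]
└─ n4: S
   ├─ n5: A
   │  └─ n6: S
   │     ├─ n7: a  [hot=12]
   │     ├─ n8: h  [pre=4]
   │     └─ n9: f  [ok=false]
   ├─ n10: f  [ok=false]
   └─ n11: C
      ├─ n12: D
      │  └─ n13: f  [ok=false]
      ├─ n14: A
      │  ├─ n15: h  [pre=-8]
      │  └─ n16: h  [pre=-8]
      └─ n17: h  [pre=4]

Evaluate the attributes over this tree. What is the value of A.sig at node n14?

27

1. n2.hot = 17  [terminal]
2. n1.wid = 13  [a.hot - 4]
3. n1.sig = 10  [10]
4. n1.lab = "yx"  ["yx"]
5. n3.hot = 14  [terminal]
6. n5.acc = false  [false]
7. n5.sig = 0  [0]
8. n7.hot = 12  [terminal]
9. n8.pre = 4  [terminal]
10. n9.ok = false  [terminal]
11. n6.wid = 20  [(if f.ok then h.pre else a.hot) + 8]
12. n6.sig = -5  [(if f.ok then h.pre else a.hot) - 17]
13. n6.lab = "uq"  ["uq"]
14. n5.hot = -2  [A.sig - 2]
15. n10.ok = false  [terminal]
16. n11.wid = -8  [-8]
17. n11.depth = 2  [A.hot + 4]
18. n12.pre = 14  [C.wid + 22]
19. n13.ok = false  [terminal]
20. n12.ok = 29  [D.pre * -1 + 43]
21. n14.acc = true  [D.ok == 29]
22. n14.sig = 27  [D.ok + C.depth - 4]
23. n15.pre = -8  [terminal]
24. n16.pre = -8  [terminal]
25. n14.hot = 6  [h₁.pre + 14]
26. n17.pre = 4  [terminal]
27. n11.acc = "vu"  ["vu"]
28. n4.wid = 19  [A.hot + 21]
29. n4.sig = -6  [A.hot - 4]
30. n4.lab = "uvu"  ["u" ++ C.acc]
31. n0.wid = 9  [len(S₂.lab) + 6]
32. n0.sig = 14  [S₁.sig * -2 + 34]
33. n0.lab = "yuvu"  ["y" ++ S₂.lab]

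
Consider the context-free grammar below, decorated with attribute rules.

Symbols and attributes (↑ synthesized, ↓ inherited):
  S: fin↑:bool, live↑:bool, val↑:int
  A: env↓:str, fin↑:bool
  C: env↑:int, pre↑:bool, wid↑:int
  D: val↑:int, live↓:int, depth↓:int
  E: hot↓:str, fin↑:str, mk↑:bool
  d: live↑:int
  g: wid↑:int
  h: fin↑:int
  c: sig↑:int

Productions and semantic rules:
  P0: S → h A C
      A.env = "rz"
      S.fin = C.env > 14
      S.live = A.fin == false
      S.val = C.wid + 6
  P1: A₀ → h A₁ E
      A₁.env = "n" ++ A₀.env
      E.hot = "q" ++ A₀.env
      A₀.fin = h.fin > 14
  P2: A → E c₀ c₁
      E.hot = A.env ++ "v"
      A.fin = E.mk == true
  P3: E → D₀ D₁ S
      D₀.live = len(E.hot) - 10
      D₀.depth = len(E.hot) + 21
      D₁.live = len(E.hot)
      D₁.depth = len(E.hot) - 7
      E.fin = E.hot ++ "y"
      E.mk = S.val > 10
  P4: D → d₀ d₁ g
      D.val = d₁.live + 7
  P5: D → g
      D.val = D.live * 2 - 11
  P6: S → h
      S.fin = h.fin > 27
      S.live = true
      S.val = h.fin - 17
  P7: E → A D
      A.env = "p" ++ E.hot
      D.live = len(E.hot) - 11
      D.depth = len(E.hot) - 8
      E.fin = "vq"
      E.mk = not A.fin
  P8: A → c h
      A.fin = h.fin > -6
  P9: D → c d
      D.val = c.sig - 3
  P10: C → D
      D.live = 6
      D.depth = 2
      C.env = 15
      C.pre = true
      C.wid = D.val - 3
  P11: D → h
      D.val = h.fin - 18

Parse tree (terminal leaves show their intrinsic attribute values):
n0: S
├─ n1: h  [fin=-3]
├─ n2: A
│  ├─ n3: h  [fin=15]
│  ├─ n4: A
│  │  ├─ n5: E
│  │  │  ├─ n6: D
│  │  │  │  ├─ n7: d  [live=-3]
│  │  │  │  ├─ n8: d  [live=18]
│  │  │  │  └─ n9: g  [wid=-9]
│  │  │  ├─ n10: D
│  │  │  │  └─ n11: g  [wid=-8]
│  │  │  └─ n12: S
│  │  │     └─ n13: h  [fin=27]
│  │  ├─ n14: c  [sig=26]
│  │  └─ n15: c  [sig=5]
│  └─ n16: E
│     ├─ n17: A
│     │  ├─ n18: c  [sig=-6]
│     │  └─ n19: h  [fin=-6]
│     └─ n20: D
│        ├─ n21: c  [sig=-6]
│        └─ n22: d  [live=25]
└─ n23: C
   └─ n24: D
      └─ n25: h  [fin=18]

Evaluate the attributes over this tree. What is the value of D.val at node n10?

-3

1. n1.fin = -3  [terminal]
2. n2.env = "rz"  ["rz"]
3. n3.fin = 15  [terminal]
4. n4.env = "nrz"  ["n" ++ A₀.env]
5. n5.hot = "nrzv"  [A.env ++ "v"]
6. n6.live = -6  [len(E.hot) - 10]
7. n6.depth = 25  [len(E.hot) + 21]
8. n7.live = -3  [terminal]
9. n8.live = 18  [terminal]
10. n9.wid = -9  [terminal]
11. n6.val = 25  [d₁.live + 7]
12. n10.live = 4  [len(E.hot)]
13. n10.depth = -3  [len(E.hot) - 7]
14. n11.wid = -8  [terminal]
15. n10.val = -3  [D.live * 2 - 11]
16. n13.fin = 27  [terminal]
17. n12.fin = false  [h.fin > 27]
18. n12.live = true  [true]
19. n12.val = 10  [h.fin - 17]
20. n5.fin = "nrzvy"  [E.hot ++ "y"]
21. n5.mk = false  [S.val > 10]
22. n14.sig = 26  [terminal]
23. n15.sig = 5  [terminal]
24. n4.fin = false  [E.mk == true]
25. n16.hot = "qrz"  ["q" ++ A₀.env]
26. n17.env = "pqrz"  ["p" ++ E.hot]
27. n18.sig = -6  [terminal]
28. n19.fin = -6  [terminal]
29. n17.fin = false  [h.fin > -6]
30. n20.live = -8  [len(E.hot) - 11]
31. n20.depth = -5  [len(E.hot) - 8]
32. n21.sig = -6  [terminal]
33. n22.live = 25  [terminal]
34. n20.val = -9  [c.sig - 3]
35. n16.fin = "vq"  ["vq"]
36. n16.mk = true  [not A.fin]
37. n2.fin = true  [h.fin > 14]
38. n24.live = 6  [6]
39. n24.depth = 2  [2]
40. n25.fin = 18  [terminal]
41. n24.val = 0  [h.fin - 18]
42. n23.env = 15  [15]
43. n23.pre = true  [true]
44. n23.wid = -3  [D.val - 3]
45. n0.fin = true  [C.env > 14]
46. n0.live = false  [A.fin == false]
47. n0.val = 3  [C.wid + 6]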